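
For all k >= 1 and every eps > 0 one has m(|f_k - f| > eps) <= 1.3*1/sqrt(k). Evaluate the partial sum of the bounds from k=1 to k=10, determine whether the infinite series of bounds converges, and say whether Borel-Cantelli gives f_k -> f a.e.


Step 1: List the terms 1.3*1/sqrt(k) for k = 1 to 10:
  k=1: 1.3
  k=2: 0.919239
  k=3: 0.750555
  k=4: 0.65
  k=5: 0.581378
  k=6: 0.530723
  k=7: 0.491354
  k=8: 0.459619
  k=9: 0.433333
  k=10: 0.411096
Step 2: Partial sum = 1.3 + 0.919239 + 0.750555 + 0.65 + 0.581378 + 0.530723 + 0.491354 + 0.459619 + 0.433333 + 0.411096
     = 6.527297
Step 3: The full series sum_(k>=1) 1.3*1/sqrt(k) diverges (p-series with p = 1/2 <= 1; a nonzero constant multiple of a divergent series diverges).
Step 4: The (first) Borel-Cantelli lemma requires a summable sequence of measures, so it does not apply here;
        from this bound alone no conclusion about a.e. convergence can be drawn (convergence in measure still
        gives an a.e.-convergent subsequence, but not a.e. convergence of the whole sequence).
Conclusion: series diverges; Borel-Cantelli is inconclusive about a.e. convergence of f_k.


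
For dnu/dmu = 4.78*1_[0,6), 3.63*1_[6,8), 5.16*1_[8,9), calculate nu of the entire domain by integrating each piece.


Integrate each piece of the Radon-Nikodym derivative:
Step 1: integral_0^6 4.78 dx = 4.78*(6-0) = 4.78*6 = 28.68
Step 2: integral_6^8 3.63 dx = 3.63*(8-6) = 3.63*2 = 7.26
Step 3: integral_8^9 5.16 dx = 5.16*(9-8) = 5.16*1 = 5.16
Total: 28.68 + 7.26 + 5.16 = 41.1


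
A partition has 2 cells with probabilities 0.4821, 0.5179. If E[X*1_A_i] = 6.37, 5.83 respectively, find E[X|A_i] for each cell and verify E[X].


For each cell A_i: E[X|A_i] = E[X*1_A_i] / P(A_i)
Step 1: E[X|A_1] = 6.37 / 0.4821 = 13.213026
Step 2: E[X|A_2] = 5.83 / 0.5179 = 11.256999
Verification: E[X] = sum E[X*1_A_i] = 6.37 + 5.83 = 12.2


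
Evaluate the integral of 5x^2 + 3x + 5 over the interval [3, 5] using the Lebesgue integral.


The Lebesgue integral of a Riemann-integrable function agrees with the Riemann integral.
Antiderivative F(x) = (5/3)x^3 + (3/2)x^2 + 5x
F(5) = (5/3)*5^3 + (3/2)*5^2 + 5*5
     = (5/3)*125 + (3/2)*25 + 5*5
     = 208.333333 + 37.5 + 25
     = 270.833333
F(3) = 73.5
Integral = F(5) - F(3) = 270.833333 - 73.5 = 197.333333


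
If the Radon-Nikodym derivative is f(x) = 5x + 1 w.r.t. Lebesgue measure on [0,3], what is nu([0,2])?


nu(A) = integral_A (dnu/dmu) dmu = integral_0^2 (5x + 1) dx
Step 1: Antiderivative F(x) = (5/2)x^2 + 1x
Step 2: F(2) = (5/2)*2^2 + 1*2 = 10 + 2 = 12
Step 3: F(0) = (5/2)*0^2 + 1*0 = 0.0 + 0 = 0.0
Step 4: nu([0,2]) = F(2) - F(0) = 12 - 0.0 = 12


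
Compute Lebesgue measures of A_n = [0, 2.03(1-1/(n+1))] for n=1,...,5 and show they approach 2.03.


By continuity of measure from below: if A_n increases to A, then m(A_n) -> m(A).
Here A = [0, 2.03], so m(A) = 2.03
Step 1: a_1 = 2.03*(1 - 1/2) = 1.015, m(A_1) = 1.015
Step 2: a_2 = 2.03*(1 - 1/3) = 1.3533, m(A_2) = 1.3533
Step 3: a_3 = 2.03*(1 - 1/4) = 1.5225, m(A_3) = 1.5225
Step 4: a_4 = 2.03*(1 - 1/5) = 1.624, m(A_4) = 1.624
Step 5: a_5 = 2.03*(1 - 1/6) = 1.6917, m(A_5) = 1.6917
Limit: m(A_n) -> m([0,2.03]) = 2.03


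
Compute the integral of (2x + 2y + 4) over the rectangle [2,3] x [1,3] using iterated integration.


By Fubini, integrate in x first, then y.
Step 1: Fix y, integrate over x in [2,3]:
  integral(2x + 2y + 4, x=2..3)
  = 2*(3^2 - 2^2)/2 + (2y + 4)*(3 - 2)
  = 5 + (2y + 4)*1
  = 5 + 2y + 4
  = 9 + 2y
Step 2: Integrate over y in [1,3]:
  integral(9 + 2y, y=1..3)
  = 9*2 + 2*(3^2 - 1^2)/2
  = 18 + 8
  = 26


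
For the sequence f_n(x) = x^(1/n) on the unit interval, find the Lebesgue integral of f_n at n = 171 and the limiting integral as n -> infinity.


At n = 171: f_171(x) = x^(1/171).
Step 1: integral(x^(1/171), 0, 1) = [x^(1/171+1) / (1/171+1)] from 0 to 1
     = 1 / (1/171 + 1) = 1 / ((171+1)/171) = 171/(171+1)
     = 171/172 = 0.994186
Step 2: As n -> infinity, f_n(x) = x^(1/n) -> 1 for x in (0,1], and f_n is increasing in n.
By MCT, lim_n integral(f_n) = integral(lim_n f_n) = integral(1, 0, 1) = 1.
Step 3: Verify convergence: 171/172 = 0.994186 -> 1


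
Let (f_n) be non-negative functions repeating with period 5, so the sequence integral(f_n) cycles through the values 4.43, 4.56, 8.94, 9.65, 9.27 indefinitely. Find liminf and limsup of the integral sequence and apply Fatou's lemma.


The sequence (integral(f_n)) is periodic with period 5, repeating the values 4.43, 4.56, 8.94, 9.65, 9.27 indefinitely.
Step 1: For a periodic sequence, every tail (a_m, a_(m+1), ...) contains all 5 period values infinitely often.
Step 2: Hence inf of every tail = min of the period values = min(4.43, 4.56, 8.94, 9.65, 9.27) = 4.43.
        liminf_n integral(f_n) = sup over m of (inf of tail from m) = 4.43.
Step 3: Similarly sup of every tail = max of the period values = 9.65.
        limsup_n integral(f_n) = 9.65.
Step 4: Fatou's lemma: integral(liminf_n f_n) <= liminf_n integral(f_n) = 4.43.
        So the integral of the pointwise liminf is at most 4.43.


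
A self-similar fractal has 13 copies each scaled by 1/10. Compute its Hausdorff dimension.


For a self-similar set with N copies scaled by 1/r:
dim_H = log(N)/log(r) = log(13)/log(10)
= 2.564949/2.302585
= 1.113943


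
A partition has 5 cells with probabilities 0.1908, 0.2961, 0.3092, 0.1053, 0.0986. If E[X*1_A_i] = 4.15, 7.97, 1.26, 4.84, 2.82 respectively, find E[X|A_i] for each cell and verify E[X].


For each cell A_i: E[X|A_i] = E[X*1_A_i] / P(A_i)
Step 1: E[X|A_1] = 4.15 / 0.1908 = 21.750524
Step 2: E[X|A_2] = 7.97 / 0.2961 = 26.916582
Step 3: E[X|A_3] = 1.26 / 0.3092 = 4.075032
Step 4: E[X|A_4] = 4.84 / 0.1053 = 45.963913
Step 5: E[X|A_5] = 2.82 / 0.0986 = 28.600406
Verification: E[X] = sum E[X*1_A_i] = 4.15 + 7.97 + 1.26 + 4.84 + 2.82 = 21.04


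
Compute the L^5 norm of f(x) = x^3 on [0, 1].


Step 1: ||f||_5 = (integral_0^1 |x^3|^5 dx)^(1/5)
     = (integral_0^1 x^15 dx)^(1/5)
Step 2: integral_0^1 x^15 dx = [x^16/(16)] from 0 to 1 = 1^16/16
     = 1/16 = 0.0625
Step 3: ||f||_5 = (0.0625)^(1/5) = 0.574349


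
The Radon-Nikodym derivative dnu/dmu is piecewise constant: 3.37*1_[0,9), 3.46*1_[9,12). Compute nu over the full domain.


Integrate each piece of the Radon-Nikodym derivative:
Step 1: integral_0^9 3.37 dx = 3.37*(9-0) = 3.37*9 = 30.33
Step 2: integral_9^12 3.46 dx = 3.46*(12-9) = 3.46*3 = 10.38
Total: 30.33 + 10.38 = 40.71


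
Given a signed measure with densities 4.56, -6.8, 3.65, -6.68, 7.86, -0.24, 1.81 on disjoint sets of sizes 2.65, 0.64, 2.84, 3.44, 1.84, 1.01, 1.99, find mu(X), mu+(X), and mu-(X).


Step 1: Compute signed measure on each set:
  Set 1: 4.56 * 2.65 = 12.084
  Set 2: -6.8 * 0.64 = -4.352
  Set 3: 3.65 * 2.84 = 10.366
  Set 4: -6.68 * 3.44 = -22.9792
  Set 5: 7.86 * 1.84 = 14.4624
  Set 6: -0.24 * 1.01 = -0.2424
  Set 7: 1.81 * 1.99 = 3.6019
Step 2: Total signed measure = (12.084) + (-4.352) + (10.366) + (-22.9792) + (14.4624) + (-0.2424) + (3.6019)
     = 12.9407
Step 3: Positive part mu+(X) = sum of positive contributions = 40.5143
Step 4: Negative part mu-(X) = |sum of negative contributions| = 27.5736


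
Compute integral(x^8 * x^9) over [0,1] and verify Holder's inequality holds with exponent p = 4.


Step 1: Exact integral of f*g = integral(x^17, 0, 1) = 1/18
     = 0.055556
Step 2: Holder bound with p=4, q=1.333333:
  ||f||_p = (integral x^32 dx)^(1/4) = (1/33)^(1/4) = 0.417226
  ||g||_q = (integral x^12 dx)^(1/1.333333) = (1/13)^(1/1.333333) = 0.146064
Step 3: Holder bound = ||f||_p * ||g||_q = 0.417226 * 0.146064 = 0.060942
Verification: 0.055556 <= 0.060942 (Holder holds)


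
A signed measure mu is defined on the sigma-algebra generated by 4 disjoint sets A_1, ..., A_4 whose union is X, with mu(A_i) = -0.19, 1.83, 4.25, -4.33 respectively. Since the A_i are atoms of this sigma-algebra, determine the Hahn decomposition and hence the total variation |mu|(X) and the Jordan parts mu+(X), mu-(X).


Step 1: Every measurable set is a union of atoms (the cells / points), so a Hahn decomposition is
  obtained by grouping atoms by sign: P = union of atoms with mu > 0, N = union of the remaining atoms.
  Atoms in P (indices): 2, 3;  atoms in N (indices): 1, 4
  Positive values: 1.83, 4.25
  Negative values: -0.19, -4.33
Step 2: mu+(X) = mu(P) = sum of positive atom values = 6.08
Step 3: mu-(X) = -mu(N) = sum of |negative atom values| = 4.52
Step 4: |mu|(X) = mu+(X) + mu-(X) = 6.08 + 4.52 = 10.6


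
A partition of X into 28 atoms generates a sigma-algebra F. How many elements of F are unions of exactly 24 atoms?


Each element of F is a union of some subset of the 28 atoms.
Elements that are unions of exactly 24 atoms correspond to 24-element subsets of the 28 atoms.
Count = C(28, 24) = 28! / (24! * 4!) = 20475.


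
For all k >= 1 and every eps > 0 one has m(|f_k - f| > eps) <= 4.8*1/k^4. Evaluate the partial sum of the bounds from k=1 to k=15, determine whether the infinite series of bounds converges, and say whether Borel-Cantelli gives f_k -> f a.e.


Step 1: List the terms 4.8*1/k^4 for k = 1 to 15:
  k=1: 4.8
  k=2: 0.3
  k=3: 0.059259
  k=4: 0.01875
  k=5: 0.00768
  k=6: 0.003704
  k=7: 0.001999
  k=8: 0.001172
  k=9: 7.315958e-04
  k=10: 4.800000e-04
  k=11: 3.278465e-04
  k=12: 2.314815e-04
  k=13: 1.680613e-04
  k=14: 1.249479e-04
  k=15: 9.481481e-05
Step 2: Partial sum = 4.8 + 0.3 + 0.059259 + 0.01875 + 0.00768 + 0.003704 + 0.001999 + 0.001172 + 7.315958e-04 + 4.800000e-04 + 3.278465e-04 + 2.314815e-04 + 1.680613e-04 + 1.249479e-04 + 9.481481e-05
     = 5.194723
Step 3: The full series sum_(k>=1) 4.8*1/k^4 converges (p-series with p = 4 > 1; a constant multiple of a convergent series converges).
Step 4: Fix eps > 0. Since sum_k m(|f_k - f| > eps) < infinity, the Borel-Cantelli lemma gives
        m(limsup_k {|f_k - f| > eps}) = 0, i.e. for a.e. x, |f_k(x) - f(x)| <= eps for all large k.
        Applying this with eps = 1/j for j = 1, 2, ... and intersecting the countably many full-measure sets,
        for a.e. x we get limsup_k |f_k(x) - f(x)| <= 1/j for every j, hence f_k -> f almost everywhere.
Conclusion: series converges; Borel-Cantelli yields f_k -> f a.e.


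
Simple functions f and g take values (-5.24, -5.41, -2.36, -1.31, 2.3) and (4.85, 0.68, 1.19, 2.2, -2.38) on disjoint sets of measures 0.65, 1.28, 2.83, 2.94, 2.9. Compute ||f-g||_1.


Step 1: Compute differences f_i - g_i:
  -5.24 - 4.85 = -10.09
  -5.41 - 0.68 = -6.09
  -2.36 - 1.19 = -3.55
  -1.31 - 2.2 = -3.51
  2.3 - -2.38 = 4.68
Step 2: Compute |diff|^1 * measure for each set:
  |-10.09|^1 * 0.65 = 10.09 * 0.65 = 6.5585
  |-6.09|^1 * 1.28 = 6.09 * 1.28 = 7.7952
  |-3.55|^1 * 2.83 = 3.55 * 2.83 = 10.0465
  |-3.51|^1 * 2.94 = 3.51 * 2.94 = 10.3194
  |4.68|^1 * 2.9 = 4.68 * 2.9 = 13.572
Step 3: Sum = 48.2916
Step 4: ||f-g||_1 = (48.2916)^(1/1) = 48.2916


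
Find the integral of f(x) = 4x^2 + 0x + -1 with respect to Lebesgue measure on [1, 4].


The Lebesgue integral of a Riemann-integrable function agrees with the Riemann integral.
Antiderivative F(x) = (4/3)x^3 + (0/2)x^2 + -1x
F(4) = (4/3)*4^3 + (0/2)*4^2 + -1*4
     = (4/3)*64 + (0/2)*16 + -1*4
     = 85.333333 + 0.0 + -4
     = 81.333333
F(1) = 0.333333
Integral = F(4) - F(1) = 81.333333 - 0.333333 = 81


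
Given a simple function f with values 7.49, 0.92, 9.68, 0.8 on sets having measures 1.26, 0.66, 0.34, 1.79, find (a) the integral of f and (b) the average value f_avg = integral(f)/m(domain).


Step 1: Integral = sum(value_i * measure_i)
= 7.49*1.26 + 0.92*0.66 + 9.68*0.34 + 0.8*1.79
= 9.4374 + 0.6072 + 3.2912 + 1.432
= 14.7678
Step 2: Total measure of domain = 1.26 + 0.66 + 0.34 + 1.79 = 4.05
Step 3: Average value = 14.7678 / 4.05 = 3.64637


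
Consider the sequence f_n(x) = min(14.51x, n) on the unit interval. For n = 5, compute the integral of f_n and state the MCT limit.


f(x) = 14.51x on [0,1]; f_n(x) = min(14.51x, n). At n = 5:
Step 1: f(x) reaches 5 at x = 5/14.51 = 0.34459
Step 2: integral(f_5) = integral(14.51x, 0, 0.34459) + integral(5, 0.34459, 1)
       = 14.51*0.34459^2/2 + 5*(1 - 0.34459)
       = 0.861475 + 3.27705
       = 4.138525
Step 3: As n -> infinity, f_n increases to f, so by MCT integral(f_n) -> integral(f) = 14.51/2 = 7.255.
Convergence: integral(f_5) = 4.138525 -> 7.255 as n -> infinity


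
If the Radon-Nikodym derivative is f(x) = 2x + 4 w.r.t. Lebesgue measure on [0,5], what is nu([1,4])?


nu(A) = integral_A (dnu/dmu) dmu = integral_1^4 (2x + 4) dx
Step 1: Antiderivative F(x) = (2/2)x^2 + 4x
Step 2: F(4) = (2/2)*4^2 + 4*4 = 16 + 16 = 32
Step 3: F(1) = (2/2)*1^2 + 4*1 = 1 + 4 = 5
Step 4: nu([1,4]) = F(4) - F(1) = 32 - 5 = 27


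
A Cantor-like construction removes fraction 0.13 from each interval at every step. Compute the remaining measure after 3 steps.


Step 1: At each step, fraction remaining = 1 - 0.13 = 0.87
Step 2: After 3 steps, measure = (0.87)^3
Step 3: Computing the power step by step:
  After step 1: 0.87
  After step 2: 0.7569
  After step 3: 0.658503
Result = 0.658503


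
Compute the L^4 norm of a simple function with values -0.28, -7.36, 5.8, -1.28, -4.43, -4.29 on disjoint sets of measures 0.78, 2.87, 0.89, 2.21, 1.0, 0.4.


Step 1: Compute |f_i|^4 for each value:
  |-0.28|^4 = 0.006147
  |-7.36|^4 = 2934.345564
  |5.8|^4 = 1131.6496
  |-1.28|^4 = 2.684355
  |-4.43|^4 = 385.1367
  |-4.29|^4 = 338.710897
Step 2: Multiply by measures and sum:
  0.006147 * 0.78 = 0.004794
  2934.345564 * 2.87 = 8421.571769
  1131.6496 * 0.89 = 1007.168144
  2.684355 * 2.21 = 5.932424
  385.1367 * 1.0 = 385.1367
  338.710897 * 0.4 = 135.484359
Sum = 0.004794 + 8421.571769 + 1007.168144 + 5.932424 + 385.1367 + 135.484359 = 9955.29819
Step 3: Take the p-th root:
||f||_4 = (9955.29819)^(1/4) = 9.988806


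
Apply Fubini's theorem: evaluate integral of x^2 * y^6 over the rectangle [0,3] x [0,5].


By Fubini's theorem, the double integral factors as a product of single integrals:
Step 1: integral_0^3 x^2 dx = [x^3/3] from 0 to 3
     = 3^3/3 = 9
Step 2: integral_0^5 y^6 dy = [y^7/7] from 0 to 5
     = 5^7/7 = 11160.714286
Step 3: Double integral = 9 * 11160.714286 = 100446.428571


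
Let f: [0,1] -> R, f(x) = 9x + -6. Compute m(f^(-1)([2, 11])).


f^(-1)([2, 11]) = {x : 2 <= 9x + -6 <= 11}
Solving: (2 - -6)/9 <= x <= (11 - -6)/9
= [0.888889, 1.888889]
Intersecting with [0,1]: [0.888889, 1]
Measure = 1 - 0.888889 = 0.111111


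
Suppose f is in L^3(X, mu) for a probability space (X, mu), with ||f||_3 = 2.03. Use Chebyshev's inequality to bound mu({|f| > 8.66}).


Chebyshev/Markov inequality: mu(|f| > eps) <= (||f||_p / eps)^p
Step 1: ||f||_3 / eps = 2.03 / 8.66 = 0.234411
Step 2: Raise to power p = 3:
  (0.234411)^3 = 0.012881
Step 3: Therefore mu(|f| > 8.66) <= 0.012881


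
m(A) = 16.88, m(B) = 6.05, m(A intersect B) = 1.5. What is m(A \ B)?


m(A \ B) = m(A) - m(A n B)
= 16.88 - 1.5
= 15.38


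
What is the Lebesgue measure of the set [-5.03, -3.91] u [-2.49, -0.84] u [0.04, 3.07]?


For pairwise disjoint intervals, m(union) = sum of lengths.
= (-3.91 - -5.03) + (-0.84 - -2.49) + (3.07 - 0.04)
= 1.12 + 1.65 + 3.03
= 5.8


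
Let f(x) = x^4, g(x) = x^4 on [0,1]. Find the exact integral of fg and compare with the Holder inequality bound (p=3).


Step 1: Exact integral of f*g = integral(x^8, 0, 1) = 1/9
     = 0.111111
Step 2: Holder bound with p=3, q=1.5:
  ||f||_p = (integral x^12 dx)^(1/3) = (1/13)^(1/3) = 0.42529
  ||g||_q = (integral x^6 dx)^(1/1.5) = (1/7)^(1/1.5) = 0.273276
Step 3: Holder bound = ||f||_p * ||g||_q = 0.42529 * 0.273276 = 0.116222
Verification: 0.111111 <= 0.116222 (Holder holds)


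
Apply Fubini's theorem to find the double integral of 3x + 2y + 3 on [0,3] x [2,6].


By Fubini, integrate in x first, then y.
Step 1: Fix y, integrate over x in [0,3]:
  integral(3x + 2y + 3, x=0..3)
  = 3*(3^2 - 0^2)/2 + (2y + 3)*(3 - 0)
  = 13.5 + (2y + 3)*3
  = 13.5 + 6y + 9
  = 22.5 + 6y
Step 2: Integrate over y in [2,6]:
  integral(22.5 + 6y, y=2..6)
  = 22.5*4 + 6*(6^2 - 2^2)/2
  = 90 + 96
  = 186


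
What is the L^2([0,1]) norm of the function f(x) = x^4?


Step 1: ||f||_2 = (integral_0^1 |x^4|^2 dx)^(1/2)
     = (integral_0^1 x^8 dx)^(1/2)
Step 2: integral_0^1 x^8 dx = [x^9/(9)] from 0 to 1 = 1^9/9
     = 1/9 = 0.111111
Step 3: ||f||_2 = (0.111111)^(1/2) = 0.333333


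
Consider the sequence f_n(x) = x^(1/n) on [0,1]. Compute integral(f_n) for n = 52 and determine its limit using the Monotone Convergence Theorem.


At n = 52: f_52(x) = x^(1/52).
Step 1: integral(x^(1/52), 0, 1) = [x^(1/52+1) / (1/52+1)] from 0 to 1
     = 1 / (1/52 + 1) = 1 / ((52+1)/52) = 52/(52+1)
     = 52/53 = 0.981132
Step 2: As n -> infinity, f_n(x) = x^(1/n) -> 1 for x in (0,1], and f_n is increasing in n.
By MCT, lim_n integral(f_n) = integral(lim_n f_n) = integral(1, 0, 1) = 1.
Step 3: Verify convergence: 52/53 = 0.981132 -> 1


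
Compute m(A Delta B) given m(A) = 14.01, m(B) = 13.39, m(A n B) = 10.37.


m(A Delta B) = m(A) + m(B) - 2*m(A n B)
= 14.01 + 13.39 - 2*10.37
= 14.01 + 13.39 - 20.74
= 6.66


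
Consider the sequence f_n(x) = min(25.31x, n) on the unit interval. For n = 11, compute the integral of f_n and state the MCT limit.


f(x) = 25.31x on [0,1]; f_n(x) = min(25.31x, n). At n = 11:
Step 1: f(x) reaches 11 at x = 11/25.31 = 0.434611
Step 2: integral(f_11) = integral(25.31x, 0, 0.434611) + integral(11, 0.434611, 1)
       = 25.31*0.434611^2/2 + 11*(1 - 0.434611)
       = 2.39036 + 6.219281
       = 8.60964
Step 3: As n -> infinity, f_n increases to f, so by MCT integral(f_n) -> integral(f) = 25.31/2 = 12.655.
Convergence: integral(f_11) = 8.60964 -> 12.655 as n -> infinity


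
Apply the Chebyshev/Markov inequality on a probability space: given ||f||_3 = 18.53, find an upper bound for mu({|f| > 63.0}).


Chebyshev/Markov inequality: mu(|f| > eps) <= (||f||_p / eps)^p
Step 1: ||f||_3 / eps = 18.53 / 63.0 = 0.294127
Step 2: Raise to power p = 3:
  (0.294127)^3 = 0.025445
Step 3: Therefore mu(|f| > 63.0) <= 0.025445


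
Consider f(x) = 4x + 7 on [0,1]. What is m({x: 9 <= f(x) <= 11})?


f^(-1)([9, 11]) = {x : 9 <= 4x + 7 <= 11}
Solving: (9 - 7)/4 <= x <= (11 - 7)/4
= [0.5, 1]
Intersecting with [0,1]: [0.5, 1]
Measure = 1 - 0.5 = 0.5


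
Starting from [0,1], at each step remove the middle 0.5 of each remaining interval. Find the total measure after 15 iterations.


Step 1: At each step, fraction remaining = 1 - 0.5 = 0.5
Step 2: After 15 steps, measure = (0.5)^15
Result = 3.051758e-05


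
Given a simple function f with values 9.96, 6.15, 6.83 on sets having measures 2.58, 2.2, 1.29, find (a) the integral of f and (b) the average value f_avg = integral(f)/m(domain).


Step 1: Integral = sum(value_i * measure_i)
= 9.96*2.58 + 6.15*2.2 + 6.83*1.29
= 25.6968 + 13.53 + 8.8107
= 48.0375
Step 2: Total measure of domain = 2.58 + 2.2 + 1.29 = 6.07
Step 3: Average value = 48.0375 / 6.07 = 7.913921


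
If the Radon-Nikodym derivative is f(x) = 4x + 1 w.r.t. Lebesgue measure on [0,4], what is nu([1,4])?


nu(A) = integral_A (dnu/dmu) dmu = integral_1^4 (4x + 1) dx
Step 1: Antiderivative F(x) = (4/2)x^2 + 1x
Step 2: F(4) = (4/2)*4^2 + 1*4 = 32 + 4 = 36
Step 3: F(1) = (4/2)*1^2 + 1*1 = 2 + 1 = 3
Step 4: nu([1,4]) = F(4) - F(1) = 36 - 3 = 33


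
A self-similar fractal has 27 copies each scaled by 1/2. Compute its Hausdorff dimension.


For a self-similar set with N copies scaled by 1/r:
dim_H = log(N)/log(r) = log(27)/log(2)
= 3.295837/0.693147
= 4.754888


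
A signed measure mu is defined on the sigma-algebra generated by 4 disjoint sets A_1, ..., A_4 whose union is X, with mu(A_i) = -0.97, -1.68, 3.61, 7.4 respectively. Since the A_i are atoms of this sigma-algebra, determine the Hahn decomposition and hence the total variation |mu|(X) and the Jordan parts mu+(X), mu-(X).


Step 1: Every measurable set is a union of atoms (the cells / points), so a Hahn decomposition is
  obtained by grouping atoms by sign: P = union of atoms with mu > 0, N = union of the remaining atoms.
  Atoms in P (indices): 3, 4;  atoms in N (indices): 1, 2
  Positive values: 3.61, 7.4
  Negative values: -0.97, -1.68
Step 2: mu+(X) = mu(P) = sum of positive atom values = 11.01
Step 3: mu-(X) = -mu(N) = sum of |negative atom values| = 2.65
Step 4: |mu|(X) = mu+(X) + mu-(X) = 11.01 + 2.65 = 13.66


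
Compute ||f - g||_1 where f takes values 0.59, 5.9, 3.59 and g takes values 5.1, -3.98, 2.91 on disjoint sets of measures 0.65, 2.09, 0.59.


Step 1: Compute differences f_i - g_i:
  0.59 - 5.1 = -4.51
  5.9 - -3.98 = 9.88
  3.59 - 2.91 = 0.68
Step 2: Compute |diff|^1 * measure for each set:
  |-4.51|^1 * 0.65 = 4.51 * 0.65 = 2.9315
  |9.88|^1 * 2.09 = 9.88 * 2.09 = 20.6492
  |0.68|^1 * 0.59 = 0.68 * 0.59 = 0.4012
Step 3: Sum = 23.9819
Step 4: ||f-g||_1 = (23.9819)^(1/1) = 23.9819


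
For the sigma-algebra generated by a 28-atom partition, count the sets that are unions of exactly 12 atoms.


Each element of F is a union of some subset of the 28 atoms.
Elements that are unions of exactly 12 atoms correspond to 12-element subsets of the 28 atoms.
Count = C(28, 12) = 28! / (12! * 16!) = 30421755.


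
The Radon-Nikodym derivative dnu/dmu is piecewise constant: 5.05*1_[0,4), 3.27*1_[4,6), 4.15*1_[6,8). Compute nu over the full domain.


Integrate each piece of the Radon-Nikodym derivative:
Step 1: integral_0^4 5.05 dx = 5.05*(4-0) = 5.05*4 = 20.2
Step 2: integral_4^6 3.27 dx = 3.27*(6-4) = 3.27*2 = 6.54
Step 3: integral_6^8 4.15 dx = 4.15*(8-6) = 4.15*2 = 8.3
Total: 20.2 + 6.54 + 8.3 = 35.04


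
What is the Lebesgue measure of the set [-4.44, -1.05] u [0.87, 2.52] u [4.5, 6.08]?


For pairwise disjoint intervals, m(union) = sum of lengths.
= (-1.05 - -4.44) + (2.52 - 0.87) + (6.08 - 4.5)
= 3.39 + 1.65 + 1.58
= 6.62


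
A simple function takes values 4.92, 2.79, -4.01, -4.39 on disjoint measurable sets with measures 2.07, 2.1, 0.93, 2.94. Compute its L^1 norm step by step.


Step 1: Compute |f_i|^1 for each value:
  |4.92|^1 = 4.92
  |2.79|^1 = 2.79
  |-4.01|^1 = 4.01
  |-4.39|^1 = 4.39
Step 2: Multiply by measures and sum:
  4.92 * 2.07 = 10.1844
  2.79 * 2.1 = 5.859
  4.01 * 0.93 = 3.7293
  4.39 * 2.94 = 12.9066
Sum = 10.1844 + 5.859 + 3.7293 + 12.9066 = 32.6793
Step 3: Take the p-th root:
||f||_1 = (32.6793)^(1/1) = 32.6793


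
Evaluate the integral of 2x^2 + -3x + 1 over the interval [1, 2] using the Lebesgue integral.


The Lebesgue integral of a Riemann-integrable function agrees with the Riemann integral.
Antiderivative F(x) = (2/3)x^3 + (-3/2)x^2 + 1x
F(2) = (2/3)*2^3 + (-3/2)*2^2 + 1*2
     = (2/3)*8 + (-3/2)*4 + 1*2
     = 5.333333 + -6 + 2
     = 1.333333
F(1) = 0.166667
Integral = F(2) - F(1) = 1.333333 - 0.166667 = 1.166667


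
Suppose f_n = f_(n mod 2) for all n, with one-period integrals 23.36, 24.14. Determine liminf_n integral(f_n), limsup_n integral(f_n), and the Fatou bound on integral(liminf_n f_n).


The sequence (integral(f_n)) is periodic with period 2, repeating the values 23.36, 24.14 indefinitely.
Step 1: For a periodic sequence, every tail (a_m, a_(m+1), ...) contains all 2 period values infinitely often.
Step 2: Hence inf of every tail = min of the period values = min(23.36, 24.14) = 23.36.
        liminf_n integral(f_n) = sup over m of (inf of tail from m) = 23.36.
Step 3: Similarly sup of every tail = max of the period values = 24.14.
        limsup_n integral(f_n) = 24.14.
Step 4: Fatou's lemma: integral(liminf_n f_n) <= liminf_n integral(f_n) = 23.36.
        So the integral of the pointwise liminf is at most 23.36.


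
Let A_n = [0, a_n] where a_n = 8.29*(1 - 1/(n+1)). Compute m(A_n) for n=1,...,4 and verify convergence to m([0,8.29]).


By continuity of measure from below: if A_n increases to A, then m(A_n) -> m(A).
Here A = [0, 8.29], so m(A) = 8.29
Step 1: a_1 = 8.29*(1 - 1/2) = 4.145, m(A_1) = 4.145
Step 2: a_2 = 8.29*(1 - 1/3) = 5.5267, m(A_2) = 5.5267
Step 3: a_3 = 8.29*(1 - 1/4) = 6.2175, m(A_3) = 6.2175
Step 4: a_4 = 8.29*(1 - 1/5) = 6.632, m(A_4) = 6.632
Limit: m(A_n) -> m([0,8.29]) = 8.29


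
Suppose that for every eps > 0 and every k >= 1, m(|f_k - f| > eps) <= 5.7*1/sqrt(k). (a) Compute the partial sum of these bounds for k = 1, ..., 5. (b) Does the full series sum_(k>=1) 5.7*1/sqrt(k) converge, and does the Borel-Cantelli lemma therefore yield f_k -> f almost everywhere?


Step 1: List the terms 5.7*1/sqrt(k) for k = 1 to 5:
  k=1: 5.7
  k=2: 4.030509
  k=3: 3.290897
  k=4: 2.85
  k=5: 2.549117
Step 2: Partial sum = 5.7 + 4.030509 + 3.290897 + 2.85 + 2.549117
     = 18.420523
Step 3: The full series sum_(k>=1) 5.7*1/sqrt(k) diverges (p-series with p = 1/2 <= 1; a nonzero constant multiple of a divergent series diverges).
Step 4: The (first) Borel-Cantelli lemma requires a summable sequence of measures, so it does not apply here;
        from this bound alone no conclusion about a.e. convergence can be drawn (convergence in measure still
        gives an a.e.-convergent subsequence, but not a.e. convergence of the whole sequence).
Conclusion: series diverges; Borel-Cantelli is inconclusive about a.e. convergence of f_k.


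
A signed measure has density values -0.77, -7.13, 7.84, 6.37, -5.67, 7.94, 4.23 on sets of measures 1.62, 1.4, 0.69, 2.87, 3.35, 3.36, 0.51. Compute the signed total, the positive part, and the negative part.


Step 1: Compute signed measure on each set:
  Set 1: -0.77 * 1.62 = -1.2474
  Set 2: -7.13 * 1.4 = -9.982
  Set 3: 7.84 * 0.69 = 5.4096
  Set 4: 6.37 * 2.87 = 18.2819
  Set 5: -5.67 * 3.35 = -18.9945
  Set 6: 7.94 * 3.36 = 26.6784
  Set 7: 4.23 * 0.51 = 2.1573
Step 2: Total signed measure = (-1.2474) + (-9.982) + (5.4096) + (18.2819) + (-18.9945) + (26.6784) + (2.1573)
     = 22.3033
Step 3: Positive part mu+(X) = sum of positive contributions = 52.5272
Step 4: Negative part mu-(X) = |sum of negative contributions| = 30.2239


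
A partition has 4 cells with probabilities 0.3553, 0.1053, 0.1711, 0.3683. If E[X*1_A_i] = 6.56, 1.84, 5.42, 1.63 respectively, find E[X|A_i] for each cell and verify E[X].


For each cell A_i: E[X|A_i] = E[X*1_A_i] / P(A_i)
Step 1: E[X|A_1] = 6.56 / 0.3553 = 18.46327
Step 2: E[X|A_2] = 1.84 / 0.1053 = 17.473884
Step 3: E[X|A_3] = 5.42 / 0.1711 = 31.677382
Step 4: E[X|A_4] = 1.63 / 0.3683 = 4.42574
Verification: E[X] = sum E[X*1_A_i] = 6.56 + 1.84 + 5.42 + 1.63 = 15.45


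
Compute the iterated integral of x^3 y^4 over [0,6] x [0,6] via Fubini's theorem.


By Fubini's theorem, the double integral factors as a product of single integrals:
Step 1: integral_0^6 x^3 dx = [x^4/4] from 0 to 6
     = 6^4/4 = 324
Step 2: integral_0^6 y^4 dy = [y^5/5] from 0 to 6
     = 6^5/5 = 1555.2
Step 3: Double integral = 324 * 1555.2 = 503884.8


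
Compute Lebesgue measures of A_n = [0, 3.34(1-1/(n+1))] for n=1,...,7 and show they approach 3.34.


By continuity of measure from below: if A_n increases to A, then m(A_n) -> m(A).
Here A = [0, 3.34], so m(A) = 3.34
Step 1: a_1 = 3.34*(1 - 1/2) = 1.67, m(A_1) = 1.67
Step 2: a_2 = 3.34*(1 - 1/3) = 2.2267, m(A_2) = 2.2267
Step 3: a_3 = 3.34*(1 - 1/4) = 2.505, m(A_3) = 2.505
Step 4: a_4 = 3.34*(1 - 1/5) = 2.672, m(A_4) = 2.672
Step 5: a_5 = 3.34*(1 - 1/6) = 2.7833, m(A_5) = 2.7833
Step 6: a_6 = 3.34*(1 - 1/7) = 2.8629, m(A_6) = 2.8629
Step 7: a_7 = 3.34*(1 - 1/8) = 2.9225, m(A_7) = 2.9225
Limit: m(A_n) -> m([0,3.34]) = 3.34


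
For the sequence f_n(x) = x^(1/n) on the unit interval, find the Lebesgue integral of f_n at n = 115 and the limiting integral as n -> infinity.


At n = 115: f_115(x) = x^(1/115).
Step 1: integral(x^(1/115), 0, 1) = [x^(1/115+1) / (1/115+1)] from 0 to 1
     = 1 / (1/115 + 1) = 1 / ((115+1)/115) = 115/(115+1)
     = 115/116 = 0.991379
Step 2: As n -> infinity, f_n(x) = x^(1/n) -> 1 for x in (0,1], and f_n is increasing in n.
By MCT, lim_n integral(f_n) = integral(lim_n f_n) = integral(1, 0, 1) = 1.
Step 3: Verify convergence: 115/116 = 0.991379 -> 1


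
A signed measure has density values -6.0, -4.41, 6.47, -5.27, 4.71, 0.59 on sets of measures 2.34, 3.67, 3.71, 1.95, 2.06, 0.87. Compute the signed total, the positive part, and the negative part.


Step 1: Compute signed measure on each set:
  Set 1: -6.0 * 2.34 = -14.04
  Set 2: -4.41 * 3.67 = -16.1847
  Set 3: 6.47 * 3.71 = 24.0037
  Set 4: -5.27 * 1.95 = -10.2765
  Set 5: 4.71 * 2.06 = 9.7026
  Set 6: 0.59 * 0.87 = 0.5133
Step 2: Total signed measure = (-14.04) + (-16.1847) + (24.0037) + (-10.2765) + (9.7026) + (0.5133)
     = -6.2816
Step 3: Positive part mu+(X) = sum of positive contributions = 34.2196
Step 4: Negative part mu-(X) = |sum of negative contributions| = 40.5012


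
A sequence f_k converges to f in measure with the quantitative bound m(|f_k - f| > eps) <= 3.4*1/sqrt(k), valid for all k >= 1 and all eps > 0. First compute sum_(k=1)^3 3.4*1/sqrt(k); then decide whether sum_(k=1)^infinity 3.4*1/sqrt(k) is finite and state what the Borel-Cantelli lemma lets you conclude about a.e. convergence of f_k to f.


Step 1: List the terms 3.4*1/sqrt(k) for k = 1 to 3:
  k=1: 3.4
  k=2: 2.404163
  k=3: 1.962991
Step 2: Partial sum = 3.4 + 2.404163 + 1.962991
     = 7.767154
Step 3: The full series sum_(k>=1) 3.4*1/sqrt(k) diverges (p-series with p = 1/2 <= 1; a nonzero constant multiple of a divergent series diverges).
Step 4: The (first) Borel-Cantelli lemma requires a summable sequence of measures, so it does not apply here;
        from this bound alone no conclusion about a.e. convergence can be drawn (convergence in measure still
        gives an a.e.-convergent subsequence, but not a.e. convergence of the whole sequence).
Conclusion: series diverges; Borel-Cantelli is inconclusive about a.e. convergence of f_k.


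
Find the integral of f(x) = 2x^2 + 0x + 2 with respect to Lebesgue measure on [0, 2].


The Lebesgue integral of a Riemann-integrable function agrees with the Riemann integral.
Antiderivative F(x) = (2/3)x^3 + (0/2)x^2 + 2x
F(2) = (2/3)*2^3 + (0/2)*2^2 + 2*2
     = (2/3)*8 + (0/2)*4 + 2*2
     = 5.333333 + 0.0 + 4
     = 9.333333
F(0) = 0.0
Integral = F(2) - F(0) = 9.333333 - 0.0 = 9.333333


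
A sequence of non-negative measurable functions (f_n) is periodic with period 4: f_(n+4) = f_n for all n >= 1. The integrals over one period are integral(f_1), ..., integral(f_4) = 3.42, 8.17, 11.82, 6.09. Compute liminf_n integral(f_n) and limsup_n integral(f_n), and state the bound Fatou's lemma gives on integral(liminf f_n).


The sequence (integral(f_n)) is periodic with period 4, repeating the values 3.42, 8.17, 11.82, 6.09 indefinitely.
Step 1: For a periodic sequence, every tail (a_m, a_(m+1), ...) contains all 4 period values infinitely often.
Step 2: Hence inf of every tail = min of the period values = min(3.42, 8.17, 11.82, 6.09) = 3.42.
        liminf_n integral(f_n) = sup over m of (inf of tail from m) = 3.42.
Step 3: Similarly sup of every tail = max of the period values = 11.82.
        limsup_n integral(f_n) = 11.82.
Step 4: Fatou's lemma: integral(liminf_n f_n) <= liminf_n integral(f_n) = 3.42.
        So the integral of the pointwise liminf is at most 3.42.


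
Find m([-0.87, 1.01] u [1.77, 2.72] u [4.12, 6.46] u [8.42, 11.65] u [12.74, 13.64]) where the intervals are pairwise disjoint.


For pairwise disjoint intervals, m(union) = sum of lengths.
= (1.01 - -0.87) + (2.72 - 1.77) + (6.46 - 4.12) + (11.65 - 8.42) + (13.64 - 12.74)
= 1.88 + 0.95 + 2.34 + 3.23 + 0.9
= 9.3


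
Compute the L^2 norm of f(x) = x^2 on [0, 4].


Step 1: ||f||_2 = (integral_0^4 |x^2|^2 dx)^(1/2)
     = (integral_0^4 x^4 dx)^(1/2)
Step 2: integral_0^4 x^4 dx = [x^5/(5)] from 0 to 4 = 4^5/5
     = 1024/5 = 204.8
Step 3: ||f||_2 = (204.8)^(1/2) = 14.310835


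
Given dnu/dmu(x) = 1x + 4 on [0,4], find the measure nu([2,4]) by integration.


nu(A) = integral_A (dnu/dmu) dmu = integral_2^4 (1x + 4) dx
Step 1: Antiderivative F(x) = (1/2)x^2 + 4x
Step 2: F(4) = (1/2)*4^2 + 4*4 = 8 + 16 = 24
Step 3: F(2) = (1/2)*2^2 + 4*2 = 2 + 8 = 10
Step 4: nu([2,4]) = F(4) - F(2) = 24 - 10 = 14


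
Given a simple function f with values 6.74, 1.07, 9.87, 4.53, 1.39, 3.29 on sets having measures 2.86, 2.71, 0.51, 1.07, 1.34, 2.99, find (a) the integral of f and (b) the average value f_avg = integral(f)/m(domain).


Step 1: Integral = sum(value_i * measure_i)
= 6.74*2.86 + 1.07*2.71 + 9.87*0.51 + 4.53*1.07 + 1.39*1.34 + 3.29*2.99
= 19.2764 + 2.8997 + 5.0337 + 4.8471 + 1.8626 + 9.8371
= 43.7566
Step 2: Total measure of domain = 2.86 + 2.71 + 0.51 + 1.07 + 1.34 + 2.99 = 11.48
Step 3: Average value = 43.7566 / 11.48 = 3.811551


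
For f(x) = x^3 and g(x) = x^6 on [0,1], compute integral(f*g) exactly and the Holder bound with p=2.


Step 1: Exact integral of f*g = integral(x^9, 0, 1) = 1/10
     = 0.1
Step 2: Holder bound with p=2, q=2:
  ||f||_p = (integral x^6 dx)^(1/2) = (1/7)^(1/2) = 0.377964
  ||g||_q = (integral x^12 dx)^(1/2) = (1/13)^(1/2) = 0.27735
Step 3: Holder bound = ||f||_p * ||g||_q = 0.377964 * 0.27735 = 0.104828
Verification: 0.1 <= 0.104828 (Holder holds)


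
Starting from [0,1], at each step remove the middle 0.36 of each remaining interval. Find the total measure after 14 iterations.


Step 1: At each step, fraction remaining = 1 - 0.36 = 0.64
Step 2: After 14 steps, measure = (0.64)^14
Result = 0.001934


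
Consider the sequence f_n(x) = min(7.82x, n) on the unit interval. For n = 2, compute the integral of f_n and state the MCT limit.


f(x) = 7.82x on [0,1]; f_n(x) = min(7.82x, n). At n = 2:
Step 1: f(x) reaches 2 at x = 2/7.82 = 0.255754
Step 2: integral(f_2) = integral(7.82x, 0, 0.255754) + integral(2, 0.255754, 1)
       = 7.82*0.255754^2/2 + 2*(1 - 0.255754)
       = 0.255754 + 1.488491
       = 1.744246
Step 3: As n -> infinity, f_n increases to f, so by MCT integral(f_n) -> integral(f) = 7.82/2 = 3.91.
Convergence: integral(f_2) = 1.744246 -> 3.91 as n -> infinity


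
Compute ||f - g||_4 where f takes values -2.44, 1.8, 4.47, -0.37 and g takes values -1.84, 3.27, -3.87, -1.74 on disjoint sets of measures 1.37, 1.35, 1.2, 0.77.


Step 1: Compute differences f_i - g_i:
  -2.44 - -1.84 = -0.6
  1.8 - 3.27 = -1.47
  4.47 - -3.87 = 8.34
  -0.37 - -1.74 = 1.37
Step 2: Compute |diff|^4 * measure for each set:
  |-0.6|^4 * 1.37 = 0.1296 * 1.37 = 0.177552
  |-1.47|^4 * 1.35 = 4.669489 * 1.35 = 6.30381
  |8.34|^4 * 1.2 = 4837.981491 * 1.2 = 5805.57779
  |1.37|^4 * 0.77 = 3.522754 * 0.77 = 2.71252
Step 3: Sum = 5814.771672
Step 4: ||f-g||_4 = (5814.771672)^(1/4) = 8.732391


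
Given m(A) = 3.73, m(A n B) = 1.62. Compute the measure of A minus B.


m(A \ B) = m(A) - m(A n B)
= 3.73 - 1.62
= 2.11


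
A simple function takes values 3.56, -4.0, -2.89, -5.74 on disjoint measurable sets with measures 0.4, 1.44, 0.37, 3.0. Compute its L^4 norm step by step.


Step 1: Compute |f_i|^4 for each value:
  |3.56|^4 = 160.620137
  |-4.0|^4 = 256
  |-2.89|^4 = 69.757574
  |-5.74|^4 = 1085.544346
Step 2: Multiply by measures and sum:
  160.620137 * 0.4 = 64.248055
  256 * 1.44 = 368.64
  69.757574 * 0.37 = 25.810303
  1085.544346 * 3.0 = 3256.633037
Sum = 64.248055 + 368.64 + 25.810303 + 3256.633037 = 3715.331395
Step 3: Take the p-th root:
||f||_4 = (3715.331395)^(1/4) = 7.807273


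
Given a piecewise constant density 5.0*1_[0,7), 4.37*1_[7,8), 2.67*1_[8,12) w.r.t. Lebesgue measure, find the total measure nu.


Integrate each piece of the Radon-Nikodym derivative:
Step 1: integral_0^7 5.0 dx = 5.0*(7-0) = 5.0*7 = 35
Step 2: integral_7^8 4.37 dx = 4.37*(8-7) = 4.37*1 = 4.37
Step 3: integral_8^12 2.67 dx = 2.67*(12-8) = 2.67*4 = 10.68
Total: 35 + 4.37 + 10.68 = 50.05


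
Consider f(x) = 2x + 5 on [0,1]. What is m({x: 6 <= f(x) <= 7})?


f^(-1)([6, 7]) = {x : 6 <= 2x + 5 <= 7}
Solving: (6 - 5)/2 <= x <= (7 - 5)/2
= [0.5, 1]
Intersecting with [0,1]: [0.5, 1]
Measure = 1 - 0.5 = 0.5


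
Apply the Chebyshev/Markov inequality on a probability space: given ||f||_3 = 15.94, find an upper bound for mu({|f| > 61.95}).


Chebyshev/Markov inequality: mu(|f| > eps) <= (||f||_p / eps)^p
Step 1: ||f||_3 / eps = 15.94 / 61.95 = 0.257304
Step 2: Raise to power p = 3:
  (0.257304)^3 = 0.017035
Step 3: Therefore mu(|f| > 61.95) <= 0.017035


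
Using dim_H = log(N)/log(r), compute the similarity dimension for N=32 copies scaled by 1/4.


For a self-similar set with N copies scaled by 1/r:
dim_H = log(N)/log(r) = log(32)/log(4)
= 3.465736/1.386294
= 2.5


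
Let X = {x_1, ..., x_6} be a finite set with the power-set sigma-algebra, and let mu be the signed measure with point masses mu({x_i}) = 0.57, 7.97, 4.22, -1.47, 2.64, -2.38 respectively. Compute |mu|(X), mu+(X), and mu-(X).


Step 1: Every measurable set is a union of atoms (the cells / points), so a Hahn decomposition is
  obtained by grouping atoms by sign: P = union of atoms with mu > 0, N = union of the remaining atoms.
  Atoms in P (indices): 1, 2, 3, 5;  atoms in N (indices): 4, 6
  Positive values: 0.57, 7.97, 4.22, 2.64
  Negative values: -1.47, -2.38
Step 2: mu+(X) = mu(P) = sum of positive atom values = 15.4
Step 3: mu-(X) = -mu(N) = sum of |negative atom values| = 3.85
Step 4: |mu|(X) = mu+(X) + mu-(X) = 15.4 + 3.85 = 19.25


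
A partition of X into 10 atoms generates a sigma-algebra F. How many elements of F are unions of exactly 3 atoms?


Each element of F is a union of some subset of the 10 atoms.
Elements that are unions of exactly 3 atoms correspond to 3-element subsets of the 10 atoms.
Count = C(10, 3) = 10! / (3! * 7!) = 120.


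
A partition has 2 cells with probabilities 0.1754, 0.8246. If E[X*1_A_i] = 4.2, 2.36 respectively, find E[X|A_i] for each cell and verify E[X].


For each cell A_i: E[X|A_i] = E[X*1_A_i] / P(A_i)
Step 1: E[X|A_1] = 4.2 / 0.1754 = 23.945268
Step 2: E[X|A_2] = 2.36 / 0.8246 = 2.861994
Verification: E[X] = sum E[X*1_A_i] = 4.2 + 2.36 = 6.56


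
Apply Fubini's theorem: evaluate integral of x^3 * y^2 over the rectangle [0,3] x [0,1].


By Fubini's theorem, the double integral factors as a product of single integrals:
Step 1: integral_0^3 x^3 dx = [x^4/4] from 0 to 3
     = 3^4/4 = 20.25
Step 2: integral_0^1 y^2 dy = [y^3/3] from 0 to 1
     = 1^3/3 = 0.333333
Step 3: Double integral = 20.25 * 0.333333 = 6.75


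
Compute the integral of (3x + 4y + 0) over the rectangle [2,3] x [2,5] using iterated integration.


By Fubini, integrate in x first, then y.
Step 1: Fix y, integrate over x in [2,3]:
  integral(3x + 4y + 0, x=2..3)
  = 3*(3^2 - 2^2)/2 + (4y + 0)*(3 - 2)
  = 7.5 + (4y + 0)*1
  = 7.5 + 4y + 0
  = 7.5 + 4y
Step 2: Integrate over y in [2,5]:
  integral(7.5 + 4y, y=2..5)
  = 7.5*3 + 4*(5^2 - 2^2)/2
  = 22.5 + 42
  = 64.5


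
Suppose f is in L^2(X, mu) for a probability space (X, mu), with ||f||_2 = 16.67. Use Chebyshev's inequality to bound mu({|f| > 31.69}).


Chebyshev/Markov inequality: mu(|f| > eps) <= (||f||_p / eps)^p
Step 1: ||f||_2 / eps = 16.67 / 31.69 = 0.526033
Step 2: Raise to power p = 2:
  (0.526033)^2 = 0.276711
Step 3: Therefore mu(|f| > 31.69) <= 0.276711


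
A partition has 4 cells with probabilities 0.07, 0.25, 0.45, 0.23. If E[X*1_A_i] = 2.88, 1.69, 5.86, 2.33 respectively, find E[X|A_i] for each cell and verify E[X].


For each cell A_i: E[X|A_i] = E[X*1_A_i] / P(A_i)
Step 1: E[X|A_1] = 2.88 / 0.07 = 41.142857
Step 2: E[X|A_2] = 1.69 / 0.25 = 6.76
Step 3: E[X|A_3] = 5.86 / 0.45 = 13.022222
Step 4: E[X|A_4] = 2.33 / 0.23 = 10.130435
Verification: E[X] = sum E[X*1_A_i] = 2.88 + 1.69 + 5.86 + 2.33 = 12.76


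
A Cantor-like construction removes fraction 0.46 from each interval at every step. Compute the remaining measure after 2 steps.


Step 1: At each step, fraction remaining = 1 - 0.46 = 0.54
Step 2: After 2 steps, measure = (0.54)^2
Step 3: Computing the power step by step:
  After step 1: 0.54
  After step 2: 0.2916
Result = 0.2916


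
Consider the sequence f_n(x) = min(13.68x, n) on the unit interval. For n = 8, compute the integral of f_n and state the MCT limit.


f(x) = 13.68x on [0,1]; f_n(x) = min(13.68x, n). At n = 8:
Step 1: f(x) reaches 8 at x = 8/13.68 = 0.584795
Step 2: integral(f_8) = integral(13.68x, 0, 0.584795) + integral(8, 0.584795, 1)
       = 13.68*0.584795^2/2 + 8*(1 - 0.584795)
       = 2.339181 + 3.321637
       = 5.660819
Step 3: As n -> infinity, f_n increases to f, so by MCT integral(f_n) -> integral(f) = 13.68/2 = 6.84.
Convergence: integral(f_8) = 5.660819 -> 6.84 as n -> infinity
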